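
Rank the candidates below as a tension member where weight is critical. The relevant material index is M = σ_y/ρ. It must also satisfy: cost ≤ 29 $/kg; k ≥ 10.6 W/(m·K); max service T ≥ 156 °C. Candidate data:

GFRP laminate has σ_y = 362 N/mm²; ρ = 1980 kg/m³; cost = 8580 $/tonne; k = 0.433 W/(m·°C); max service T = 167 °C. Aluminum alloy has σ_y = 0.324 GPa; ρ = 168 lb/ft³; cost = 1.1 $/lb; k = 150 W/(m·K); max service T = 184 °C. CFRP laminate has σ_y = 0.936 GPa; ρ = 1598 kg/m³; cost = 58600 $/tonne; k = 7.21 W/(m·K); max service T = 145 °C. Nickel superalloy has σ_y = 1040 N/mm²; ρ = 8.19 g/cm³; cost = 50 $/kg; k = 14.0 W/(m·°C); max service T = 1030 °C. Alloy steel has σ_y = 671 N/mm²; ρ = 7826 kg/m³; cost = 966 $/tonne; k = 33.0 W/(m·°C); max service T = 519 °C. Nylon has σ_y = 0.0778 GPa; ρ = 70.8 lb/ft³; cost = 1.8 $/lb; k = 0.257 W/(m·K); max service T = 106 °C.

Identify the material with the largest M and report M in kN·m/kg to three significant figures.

Screen on constraints: cost ≤ 29 $/kg; k ≥ 10.6 W/(m·K); max service T ≥ 156 °C. Survivors: aluminum alloy, alloy steel.
Putting every candidate on a common basis:
  aluminum alloy: σ_y = 324.0 MPa, ρ = 2691 kg/m³
  alloy steel: σ_y = 671.0 MPa, ρ = 7826 kg/m³
  aluminum alloy: M = 120 kN·m/kg
  alloy steel: M = 85.7 kN·m/kg
Aluminum alloy has the largest M.

aluminum alloy, M = 120 kN·m/kg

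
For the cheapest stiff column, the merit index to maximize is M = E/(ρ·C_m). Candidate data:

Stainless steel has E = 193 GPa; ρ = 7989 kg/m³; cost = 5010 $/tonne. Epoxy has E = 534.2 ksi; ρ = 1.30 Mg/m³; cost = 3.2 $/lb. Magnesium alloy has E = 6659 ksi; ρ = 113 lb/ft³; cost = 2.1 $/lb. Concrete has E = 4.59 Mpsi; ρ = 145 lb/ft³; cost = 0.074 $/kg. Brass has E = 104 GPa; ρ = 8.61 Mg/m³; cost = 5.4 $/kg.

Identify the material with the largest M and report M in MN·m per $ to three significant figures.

Putting every candidate on a common basis:
  stainless steel: E = 193.0 GPa, ρ = 7989 kg/m³, cost = 5.010 $/kg
  epoxy: E = 3.683 GPa, ρ = 1300 kg/m³, cost = 7.055 $/kg
  magnesium alloy: E = 45.91 GPa, ρ = 1810 kg/m³, cost = 4.630 $/kg
  concrete: E = 31.65 GPa, ρ = 2323 kg/m³, cost = 0.07400 $/kg
  brass: E = 104.0 GPa, ρ = 8610 kg/m³, cost = 5.400 $/kg
  concrete: M = 184 MN·m per $
  magnesium alloy: M = 5.48 MN·m per $
  stainless steel: M = 4.82 MN·m per $
  brass: M = 2.24 MN·m per $
  epoxy: M = 0.402 MN·m per $
Concrete has the largest M.

concrete, M = 184 MN·m per $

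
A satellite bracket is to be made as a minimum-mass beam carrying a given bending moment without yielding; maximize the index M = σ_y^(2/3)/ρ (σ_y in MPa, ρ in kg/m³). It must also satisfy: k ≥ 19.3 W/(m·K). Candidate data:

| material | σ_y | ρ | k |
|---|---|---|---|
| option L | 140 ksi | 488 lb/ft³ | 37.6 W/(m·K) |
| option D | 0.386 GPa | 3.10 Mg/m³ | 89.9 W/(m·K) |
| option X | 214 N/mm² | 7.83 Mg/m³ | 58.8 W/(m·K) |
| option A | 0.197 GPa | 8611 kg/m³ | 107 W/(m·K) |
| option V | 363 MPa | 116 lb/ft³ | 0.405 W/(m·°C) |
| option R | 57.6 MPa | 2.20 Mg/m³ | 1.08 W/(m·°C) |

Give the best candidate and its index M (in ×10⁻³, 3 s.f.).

Screen on constraints: k ≥ 19.3 W/(m·K). Survivors: option L, option D, option X, option A.
Normalizing units and computing the index:
  option L: σ_y = 965.3 MPa, ρ = 7817 kg/m³
  option D: σ_y = 386.0 MPa, ρ = 3100 kg/m³
  option X: σ_y = 214.0 MPa, ρ = 7830 kg/m³
  option A: σ_y = 197.0 MPa, ρ = 8611 kg/m³
  option D: M = 17.1×10⁻³
  option L: M = 12.5×10⁻³
  option X: M = 4.57×10⁻³
  option A: M = 3.93×10⁻³
Option D ranks first.

option D, M = 17.1×10⁻³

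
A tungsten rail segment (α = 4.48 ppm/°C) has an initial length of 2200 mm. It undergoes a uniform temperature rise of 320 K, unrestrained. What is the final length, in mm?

2203.2 mm

ΔL = α·L₀·ΔT = 4.48×10⁻⁶ × 2200 mm × 320.0 K = 3.15 mm.
L = L₀ + ΔL = 2200 + 3.15 = 2203.2 mm.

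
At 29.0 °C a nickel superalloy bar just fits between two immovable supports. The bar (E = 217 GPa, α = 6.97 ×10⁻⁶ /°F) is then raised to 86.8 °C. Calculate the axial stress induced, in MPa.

157 MPa

α = 6.97×10⁻⁶/°F × 9/5 = 12.5×10⁻⁶/K.
ΔT = 57.80 K. Constrained thermal stress σ = E·α·ΔT = 217.0×10³ MPa × 12.5×10⁻⁶ × 57.80 = 157 MPa (compressive).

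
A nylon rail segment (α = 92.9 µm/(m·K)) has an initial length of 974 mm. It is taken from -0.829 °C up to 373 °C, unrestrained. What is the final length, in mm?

1007.8 mm

ΔT = 373 − (-0.829) = 373.8 K.
ΔL = α·L₀·ΔT = 92.9×10⁻⁶ × 974 mm × 373.8 K = 33.8 mm.
L = L₀ + ΔL = 974 + 33.8 = 1007.8 mm.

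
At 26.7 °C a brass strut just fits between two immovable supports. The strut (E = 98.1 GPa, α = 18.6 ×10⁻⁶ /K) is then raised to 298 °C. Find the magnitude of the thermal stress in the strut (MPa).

ΔT = 271.3 K. Constrained thermal stress σ = E·α·ΔT = 98.10×10³ MPa × 18.6×10⁻⁶ × 271.3 = 495 MPa (compressive).

495 MPa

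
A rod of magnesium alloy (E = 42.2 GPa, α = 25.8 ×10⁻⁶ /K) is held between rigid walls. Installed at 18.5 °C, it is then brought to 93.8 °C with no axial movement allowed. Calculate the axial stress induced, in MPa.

ΔT = 75.30 K. Constrained thermal stress σ = E·α·ΔT = 42.20×10³ MPa × 25.8×10⁻⁶ × 75.30 = 82.0 MPa (compressive).

82.0 MPa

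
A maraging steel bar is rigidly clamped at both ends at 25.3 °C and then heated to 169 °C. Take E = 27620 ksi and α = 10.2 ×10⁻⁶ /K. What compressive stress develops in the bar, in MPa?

279 MPa

E = 27620 ksi = 190.4 GPa.
ΔT = 143.7 K. Constrained thermal stress σ = E·α·ΔT = 190.4×10³ MPa × 10.2×10⁻⁶ × 143.7 = 279 MPa (compressive).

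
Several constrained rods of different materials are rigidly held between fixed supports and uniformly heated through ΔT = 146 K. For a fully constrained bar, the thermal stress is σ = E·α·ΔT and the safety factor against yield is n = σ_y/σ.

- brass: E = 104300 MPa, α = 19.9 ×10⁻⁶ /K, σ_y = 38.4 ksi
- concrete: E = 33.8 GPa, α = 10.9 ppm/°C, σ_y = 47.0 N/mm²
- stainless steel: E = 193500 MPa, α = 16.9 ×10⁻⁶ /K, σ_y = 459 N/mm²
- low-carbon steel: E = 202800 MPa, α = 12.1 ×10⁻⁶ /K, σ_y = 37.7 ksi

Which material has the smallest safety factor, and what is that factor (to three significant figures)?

low-carbon steel, n = 0.726

In consistent units (E in GPa, α in ×10⁻⁶/K, σ_y in MPa):
  brass: E = 104.3, α = 19.9, σ_y = 264.8 → σ = 303 MPa, n = 0.874
  concrete: E = 33.80, α = 10.9, σ_y = 47.00 → σ = 53.8 MPa, n = 0.874
  stainless steel: E = 193.5, α = 16.9, σ_y = 459.0 → σ = 477 MPa, n = 0.961
  low-carbon steel: E = 202.8, α = 12.1, σ_y = 259.9 → σ = 358 MPa, n = 0.726
The minimum is low-carbon steel at n = 0.726.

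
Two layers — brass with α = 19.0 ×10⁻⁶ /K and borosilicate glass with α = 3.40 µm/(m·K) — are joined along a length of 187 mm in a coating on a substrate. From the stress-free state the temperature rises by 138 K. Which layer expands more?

brass

α(brass) = 19.0×10⁻⁶/K vs α(borosilicate glass) = 3.40×10⁻⁶/K.
Higher α expands more for the same ΔT: brass.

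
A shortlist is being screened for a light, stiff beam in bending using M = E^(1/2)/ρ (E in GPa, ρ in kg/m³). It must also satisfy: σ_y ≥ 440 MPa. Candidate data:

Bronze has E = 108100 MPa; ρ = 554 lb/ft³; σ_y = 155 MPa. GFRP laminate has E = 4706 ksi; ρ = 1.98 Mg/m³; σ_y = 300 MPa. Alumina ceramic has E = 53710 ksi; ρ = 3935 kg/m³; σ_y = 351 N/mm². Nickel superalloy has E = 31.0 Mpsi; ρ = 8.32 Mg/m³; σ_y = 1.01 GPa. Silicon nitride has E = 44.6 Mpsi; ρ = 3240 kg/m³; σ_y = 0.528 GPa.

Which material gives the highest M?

Screen on constraints: σ_y ≥ 440 MPa. Survivors: nickel superalloy, silicon nitride.
Putting every candidate on a common basis:
  nickel superalloy: E = 213.7 GPa, ρ = 8320 kg/m³
  silicon nitride: E = 307.5 GPa, ρ = 3240 kg/m³
  silicon nitride: M = 5.41×10⁻³
  nickel superalloy: M = 1.76×10⁻³
Silicon nitride ranks first.

silicon nitride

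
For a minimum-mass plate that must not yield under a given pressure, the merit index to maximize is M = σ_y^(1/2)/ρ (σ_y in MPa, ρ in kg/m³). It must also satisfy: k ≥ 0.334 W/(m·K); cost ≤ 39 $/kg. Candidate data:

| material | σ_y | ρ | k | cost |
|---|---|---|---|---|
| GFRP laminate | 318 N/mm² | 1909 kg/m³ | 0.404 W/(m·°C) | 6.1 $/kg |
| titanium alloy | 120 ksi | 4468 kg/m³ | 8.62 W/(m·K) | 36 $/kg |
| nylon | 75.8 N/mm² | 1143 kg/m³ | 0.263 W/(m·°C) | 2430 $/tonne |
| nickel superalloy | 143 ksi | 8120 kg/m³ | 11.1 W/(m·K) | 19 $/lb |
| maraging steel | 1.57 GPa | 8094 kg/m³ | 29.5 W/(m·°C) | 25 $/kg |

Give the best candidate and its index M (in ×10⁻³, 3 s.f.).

GFRP laminate, M = 9.34×10⁻³

Screen on constraints: k ≥ 0.334 W/(m·K); cost ≤ 39 $/kg. Survivors: GFRP laminate, titanium alloy, maraging steel.
Normalizing units and computing the index:
  GFRP laminate: σ_y = 318.0 MPa, ρ = 1909 kg/m³
  titanium alloy: σ_y = 827.4 MPa, ρ = 4468 kg/m³
  maraging steel: σ_y = 1570 MPa, ρ = 8094 kg/m³
  GFRP laminate: M = 9.34×10⁻³
  titanium alloy: M = 6.44×10⁻³
  maraging steel: M = 4.90×10⁻³
Highest index: GFRP laminate.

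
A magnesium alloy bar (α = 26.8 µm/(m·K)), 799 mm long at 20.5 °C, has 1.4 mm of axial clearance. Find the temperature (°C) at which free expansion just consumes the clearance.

α·L₀·ΔT = 1.4 mm ⇒ ΔT = 1.4 / (26.8×10⁻⁶ × 799.0) = 65.38 K.
T = 20.5 + 65.38 = 85.88 °C.

85.9 °C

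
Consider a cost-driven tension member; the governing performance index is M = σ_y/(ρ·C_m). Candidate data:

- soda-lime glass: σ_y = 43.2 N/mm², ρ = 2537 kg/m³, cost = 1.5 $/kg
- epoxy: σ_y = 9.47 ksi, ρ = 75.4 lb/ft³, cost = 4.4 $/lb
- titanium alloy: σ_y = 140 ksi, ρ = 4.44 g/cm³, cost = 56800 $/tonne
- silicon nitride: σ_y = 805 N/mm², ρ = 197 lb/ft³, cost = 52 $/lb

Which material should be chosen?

soda-lime glass

In SI units:
  soda-lime glass: σ_y = 43.20 MPa, ρ = 2537 kg/m³, cost = 1.500 $/kg
  epoxy: σ_y = 65.29 MPa, ρ = 1208 kg/m³, cost = 9.700 $/kg
  titanium alloy: σ_y = 965.3 MPa, ρ = 4440 kg/m³, cost = 56.80 $/kg
  silicon nitride: σ_y = 805.0 MPa, ρ = 3156 kg/m³, cost = 114.6 $/kg
  soda-lime glass: M = 11.4 kN·m per $
  epoxy: M = 5.57 kN·m per $
  titanium alloy: M = 3.83 kN·m per $
  silicon nitride: M = 2.23 kN·m per $
Soda-lime glass has the largest M.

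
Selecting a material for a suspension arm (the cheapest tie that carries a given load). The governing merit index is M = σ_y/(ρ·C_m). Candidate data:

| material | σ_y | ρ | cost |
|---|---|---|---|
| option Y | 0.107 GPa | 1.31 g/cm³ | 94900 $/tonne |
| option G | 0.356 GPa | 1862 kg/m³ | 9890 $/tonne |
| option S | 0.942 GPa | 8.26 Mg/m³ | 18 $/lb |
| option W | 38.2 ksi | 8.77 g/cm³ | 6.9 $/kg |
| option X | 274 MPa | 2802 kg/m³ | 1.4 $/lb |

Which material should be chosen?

option X

Convert each candidate to consistent units, then evaluate M:
  option Y: σ_y = 107.0 MPa, ρ = 1310 kg/m³, cost = 94.90 $/kg
  option G: σ_y = 356.0 MPa, ρ = 1862 kg/m³, cost = 9.890 $/kg
  option S: σ_y = 942.0 MPa, ρ = 8260 kg/m³, cost = 39.68 $/kg
  option W: σ_y = 263.4 MPa, ρ = 8770 kg/m³, cost = 6.900 $/kg
  option X: σ_y = 274.0 MPa, ρ = 2802 kg/m³, cost = 3.086 $/kg
  option X: M = 31.7 kN·m per $
  option G: M = 19.3 kN·m per $
  option W: M = 4.35 kN·m per $
  option S: M = 2.87 kN·m per $
  option Y: M = 0.861 kN·m per $
Option X ranks first.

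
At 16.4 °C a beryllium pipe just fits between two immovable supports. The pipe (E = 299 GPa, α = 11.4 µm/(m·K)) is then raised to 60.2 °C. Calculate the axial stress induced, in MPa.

149 MPa

ΔT = 43.80 K. Constrained thermal stress σ = E·α·ΔT = 299.0×10³ MPa × 11.4×10⁻⁶ × 43.80 = 149 MPa (compressive).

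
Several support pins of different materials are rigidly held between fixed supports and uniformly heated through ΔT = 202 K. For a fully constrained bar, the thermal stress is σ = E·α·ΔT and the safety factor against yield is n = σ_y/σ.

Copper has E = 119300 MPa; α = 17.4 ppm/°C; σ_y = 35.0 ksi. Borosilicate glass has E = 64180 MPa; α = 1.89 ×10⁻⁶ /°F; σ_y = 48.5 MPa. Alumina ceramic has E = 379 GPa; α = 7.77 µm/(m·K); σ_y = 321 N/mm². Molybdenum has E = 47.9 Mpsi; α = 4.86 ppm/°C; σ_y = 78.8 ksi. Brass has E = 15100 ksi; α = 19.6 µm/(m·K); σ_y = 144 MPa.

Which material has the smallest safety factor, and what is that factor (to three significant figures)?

brass, n = 0.349

In consistent units (E in GPa, α in ×10⁻⁶/K, σ_y in MPa):
  copper: E = 119.3, α = 17.4, σ_y = 241.3 → σ = 419 MPa, n = 0.576
  borosilicate glass: E = 64.18, α = 3.40, σ_y = 48.50 → σ = 44.1 MPa, n = 1.10
  alumina ceramic: E = 379.0, α = 7.77, σ_y = 321.0 → σ = 595 MPa, n = 0.540
  molybdenum: E = 330.3, α = 4.86, σ_y = 543.3 → σ = 324 MPa, n = 1.68
  brass: E = 104.1, α = 19.6, σ_y = 144.0 → σ = 412 MPa, n = 0.349
Smallest n: brass with n = 0.349.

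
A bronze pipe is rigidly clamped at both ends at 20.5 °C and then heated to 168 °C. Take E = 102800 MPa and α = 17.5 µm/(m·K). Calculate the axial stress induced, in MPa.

265 MPa

E = 102800 MPa = 102.8 GPa.
ΔT = 147.5 K. Constrained thermal stress σ = E·α·ΔT = 102.8×10³ MPa × 17.5×10⁻⁶ × 147.5 = 265 MPa (compressive).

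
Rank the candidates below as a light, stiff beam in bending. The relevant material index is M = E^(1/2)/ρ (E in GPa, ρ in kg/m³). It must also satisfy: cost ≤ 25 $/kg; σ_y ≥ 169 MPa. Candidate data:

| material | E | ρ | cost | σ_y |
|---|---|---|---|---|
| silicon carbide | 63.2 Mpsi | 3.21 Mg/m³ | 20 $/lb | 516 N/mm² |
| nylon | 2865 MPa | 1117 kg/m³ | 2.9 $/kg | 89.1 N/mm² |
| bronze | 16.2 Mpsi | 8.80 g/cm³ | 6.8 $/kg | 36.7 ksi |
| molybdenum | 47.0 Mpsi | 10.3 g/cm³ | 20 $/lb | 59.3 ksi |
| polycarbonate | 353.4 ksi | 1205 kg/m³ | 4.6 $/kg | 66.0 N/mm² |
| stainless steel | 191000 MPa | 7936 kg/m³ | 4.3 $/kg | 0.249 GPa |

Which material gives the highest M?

stainless steel

Screen on constraints: cost ≤ 25 $/kg; σ_y ≥ 169 MPa. Survivors: bronze, stainless steel.
After converting to SI:
  bronze: E = 111.7 GPa, ρ = 8800 kg/m³
  stainless steel: E = 191.0 GPa, ρ = 7936 kg/m³
  stainless steel: M = 1.74×10⁻³
  bronze: M = 1.20×10⁻³
Stainless steel has the largest M.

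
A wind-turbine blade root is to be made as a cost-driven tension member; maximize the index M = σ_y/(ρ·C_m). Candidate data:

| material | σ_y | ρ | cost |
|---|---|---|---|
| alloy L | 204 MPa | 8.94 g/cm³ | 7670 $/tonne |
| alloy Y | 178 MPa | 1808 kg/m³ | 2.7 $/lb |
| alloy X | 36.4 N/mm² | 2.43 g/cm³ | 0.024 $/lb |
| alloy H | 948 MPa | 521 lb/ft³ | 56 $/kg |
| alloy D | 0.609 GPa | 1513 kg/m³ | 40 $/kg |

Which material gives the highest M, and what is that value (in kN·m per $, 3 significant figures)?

Putting every candidate on a common basis:
  alloy L: σ_y = 204.0 MPa, ρ = 8940 kg/m³, cost = 7.670 $/kg
  alloy Y: σ_y = 178.0 MPa, ρ = 1808 kg/m³, cost = 5.952 $/kg
  alloy X: σ_y = 36.40 MPa, ρ = 2430 kg/m³, cost = 0.05291 $/kg
  alloy H: σ_y = 948.0 MPa, ρ = 8346 kg/m³, cost = 56.00 $/kg
  alloy D: σ_y = 609.0 MPa, ρ = 1513 kg/m³, cost = 40.00 $/kg
  alloy X: M = 283 kN·m per $
  alloy Y: M = 16.5 kN·m per $
  alloy D: M = 10.1 kN·m per $
  alloy L: M = 2.98 kN·m per $
  alloy H: M = 2.03 kN·m per $
The maximum is for alloy X.

alloy X, M = 283 kN·m per $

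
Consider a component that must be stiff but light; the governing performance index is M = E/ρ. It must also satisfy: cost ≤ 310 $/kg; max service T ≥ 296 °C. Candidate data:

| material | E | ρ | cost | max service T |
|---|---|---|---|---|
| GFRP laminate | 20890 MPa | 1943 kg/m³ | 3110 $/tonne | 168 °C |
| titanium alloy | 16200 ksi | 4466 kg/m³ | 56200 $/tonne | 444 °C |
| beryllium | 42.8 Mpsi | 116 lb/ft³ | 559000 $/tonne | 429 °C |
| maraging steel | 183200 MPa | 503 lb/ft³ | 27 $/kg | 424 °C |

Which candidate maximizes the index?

titanium alloy

Screen on constraints: cost ≤ 310 $/kg; max service T ≥ 296 °C. Survivors: titanium alloy, maraging steel.
Putting every candidate on a common basis:
  titanium alloy: E = 111.7 GPa, ρ = 4466 kg/m³
  maraging steel: E = 183.2 GPa, ρ = 8057 kg/m³
  titanium alloy: M = 25.0 MN·m/kg
  maraging steel: M = 22.7 MN·m/kg
The maximum is for titanium alloy.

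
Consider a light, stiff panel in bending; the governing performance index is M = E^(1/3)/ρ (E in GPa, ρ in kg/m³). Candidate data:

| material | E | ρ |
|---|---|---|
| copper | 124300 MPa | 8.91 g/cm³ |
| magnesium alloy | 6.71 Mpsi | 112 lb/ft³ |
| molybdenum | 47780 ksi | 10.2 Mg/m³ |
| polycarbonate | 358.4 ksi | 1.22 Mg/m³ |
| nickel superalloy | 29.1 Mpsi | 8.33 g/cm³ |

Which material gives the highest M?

magnesium alloy

Normalizing units and computing the index:
  copper: E = 124.3 GPa, ρ = 8910 kg/m³
  magnesium alloy: E = 46.26 GPa, ρ = 1794 kg/m³
  molybdenum: E = 329.4 GPa, ρ = 10200 kg/m³
  polycarbonate: E = 2.471 GPa, ρ = 1220 kg/m³
  nickel superalloy: E = 200.6 GPa, ρ = 8330 kg/m³
  magnesium alloy: M = 2.00×10⁻³
  polycarbonate: M = 1.11×10⁻³
  nickel superalloy: M = 0.703×10⁻³
  molybdenum: M = 0.677×10⁻³
  copper: M = 0.560×10⁻³
Magnesium alloy ranks first.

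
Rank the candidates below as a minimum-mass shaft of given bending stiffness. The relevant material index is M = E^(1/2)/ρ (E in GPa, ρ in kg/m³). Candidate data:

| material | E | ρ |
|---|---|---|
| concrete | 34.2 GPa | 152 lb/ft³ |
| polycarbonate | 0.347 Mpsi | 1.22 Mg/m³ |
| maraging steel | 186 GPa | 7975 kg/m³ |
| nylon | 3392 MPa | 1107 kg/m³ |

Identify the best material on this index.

Convert each candidate to consistent units, then evaluate M:
  concrete: E = 34.20 GPa, ρ = 2435 kg/m³
  polycarbonate: E = 2.392 GPa, ρ = 1220 kg/m³
  maraging steel: E = 186.0 GPa, ρ = 7975 kg/m³
  nylon: E = 3.392 GPa, ρ = 1107 kg/m³
  concrete: M = 2.40×10⁻³
  maraging steel: M = 1.71×10⁻³
  nylon: M = 1.66×10⁻³
  polycarbonate: M = 1.27×10⁻³
Concrete has the largest M.

concrete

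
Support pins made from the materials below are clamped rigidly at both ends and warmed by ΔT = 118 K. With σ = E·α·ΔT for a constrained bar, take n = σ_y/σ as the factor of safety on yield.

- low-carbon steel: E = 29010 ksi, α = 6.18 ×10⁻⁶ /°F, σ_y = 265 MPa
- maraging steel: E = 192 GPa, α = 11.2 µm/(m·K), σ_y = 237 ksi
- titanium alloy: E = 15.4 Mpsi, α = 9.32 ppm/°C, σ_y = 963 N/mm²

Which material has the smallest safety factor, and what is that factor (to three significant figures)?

low-carbon steel, n = 1.01

With everything in SI (GPa, ×10⁻⁶/K, MPa):
  low-carbon steel: E = 200.0, α = 11.1, σ_y = 265.0 → σ = 263 MPa, n = 1.01
  maraging steel: E = 192.0, α = 11.2, σ_y = 1634 → σ = 254 MPa, n = 6.44
  titanium alloy: E = 106.2, α = 9.32, σ_y = 963.0 → σ = 117 MPa, n = 8.25
Low-carbon steel has the lowest safety factor, n = 1.01.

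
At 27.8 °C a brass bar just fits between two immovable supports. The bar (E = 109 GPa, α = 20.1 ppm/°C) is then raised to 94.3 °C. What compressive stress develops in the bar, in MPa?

ΔT = 66.50 K. Constrained thermal stress σ = E·α·ΔT = 109.0×10³ MPa × 20.1×10⁻⁶ × 66.50 = 146 MPa (compressive).

146 MPa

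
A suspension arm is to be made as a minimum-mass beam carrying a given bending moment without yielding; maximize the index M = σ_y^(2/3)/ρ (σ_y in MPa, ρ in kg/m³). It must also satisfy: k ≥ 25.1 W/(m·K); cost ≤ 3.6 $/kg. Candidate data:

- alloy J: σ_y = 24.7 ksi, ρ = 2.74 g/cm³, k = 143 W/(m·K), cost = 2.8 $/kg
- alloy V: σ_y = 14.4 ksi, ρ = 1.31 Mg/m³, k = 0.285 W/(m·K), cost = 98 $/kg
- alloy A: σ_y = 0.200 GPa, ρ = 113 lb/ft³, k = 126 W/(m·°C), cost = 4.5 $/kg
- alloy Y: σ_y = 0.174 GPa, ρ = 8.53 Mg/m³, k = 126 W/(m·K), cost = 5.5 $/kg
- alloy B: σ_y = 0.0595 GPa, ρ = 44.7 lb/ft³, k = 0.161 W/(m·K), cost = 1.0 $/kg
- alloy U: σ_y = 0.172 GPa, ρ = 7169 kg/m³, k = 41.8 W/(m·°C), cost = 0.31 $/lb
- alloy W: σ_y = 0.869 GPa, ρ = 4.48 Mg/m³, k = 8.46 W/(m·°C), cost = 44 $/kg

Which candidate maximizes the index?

alloy J

Screen on constraints: k ≥ 25.1 W/(m·K); cost ≤ 3.6 $/kg. Survivors: alloy J, alloy U.
Normalizing units and computing the index:
  alloy J: σ_y = 170.3 MPa, ρ = 2740 kg/m³
  alloy U: σ_y = 172.0 MPa, ρ = 7169 kg/m³
  alloy J: M = 11.2×10⁻³
  alloy U: M = 4.31×10⁻³
Highest index: alloy J.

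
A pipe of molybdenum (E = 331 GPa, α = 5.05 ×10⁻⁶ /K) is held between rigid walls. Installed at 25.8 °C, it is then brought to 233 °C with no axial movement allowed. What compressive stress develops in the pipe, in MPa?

346 MPa

ΔT = 207.2 K. Constrained thermal stress σ = E·α·ΔT = 331.0×10³ MPa × 5.05×10⁻⁶ × 207.2 = 346 MPa (compressive).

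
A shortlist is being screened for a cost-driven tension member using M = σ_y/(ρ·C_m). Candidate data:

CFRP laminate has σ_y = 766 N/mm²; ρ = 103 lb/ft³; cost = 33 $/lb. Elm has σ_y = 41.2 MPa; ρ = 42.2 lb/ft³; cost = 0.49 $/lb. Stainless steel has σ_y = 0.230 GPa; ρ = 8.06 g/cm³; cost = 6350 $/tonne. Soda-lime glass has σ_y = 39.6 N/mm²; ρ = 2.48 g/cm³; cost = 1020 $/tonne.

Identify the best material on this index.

elm

In SI units:
  CFRP laminate: σ_y = 766.0 MPa, ρ = 1650 kg/m³, cost = 72.75 $/kg
  elm: σ_y = 41.20 MPa, ρ = 676.0 kg/m³, cost = 1.080 $/kg
  stainless steel: σ_y = 230.0 MPa, ρ = 8060 kg/m³, cost = 6.350 $/kg
  soda-lime glass: σ_y = 39.60 MPa, ρ = 2480 kg/m³, cost = 1.020 $/kg
  elm: M = 56.4 kN·m per $
  soda-lime glass: M = 15.7 kN·m per $
  CFRP laminate: M = 6.38 kN·m per $
  stainless steel: M = 4.49 kN·m per $
Highest index: elm.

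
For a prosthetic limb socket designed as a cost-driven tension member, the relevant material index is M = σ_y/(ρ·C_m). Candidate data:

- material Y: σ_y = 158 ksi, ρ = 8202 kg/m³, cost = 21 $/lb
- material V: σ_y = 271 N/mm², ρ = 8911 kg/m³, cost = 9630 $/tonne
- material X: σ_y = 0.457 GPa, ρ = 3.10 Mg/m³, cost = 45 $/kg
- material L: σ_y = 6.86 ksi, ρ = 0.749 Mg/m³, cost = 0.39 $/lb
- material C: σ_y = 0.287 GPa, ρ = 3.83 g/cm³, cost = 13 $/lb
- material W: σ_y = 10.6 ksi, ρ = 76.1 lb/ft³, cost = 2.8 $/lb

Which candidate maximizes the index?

In SI units:
  material Y: σ_y = 1089 MPa, ρ = 8202 kg/m³, cost = 46.30 $/kg
  material V: σ_y = 271.0 MPa, ρ = 8911 kg/m³, cost = 9.630 $/kg
  material X: σ_y = 457.0 MPa, ρ = 3100 kg/m³, cost = 45.00 $/kg
  material L: σ_y = 47.30 MPa, ρ = 749.0 kg/m³, cost = 0.8598 $/kg
  material C: σ_y = 287.0 MPa, ρ = 3830 kg/m³, cost = 28.66 $/kg
  material W: σ_y = 73.08 MPa, ρ = 1219 kg/m³, cost = 6.173 $/kg
  material L: M = 73.4 kN·m per $
  material W: M = 9.71 kN·m per $
  material X: M = 3.28 kN·m per $
  material V: M = 3.16 kN·m per $
  material Y: M = 2.87 kN·m per $
  material C: M = 2.61 kN·m per $
Material L ranks first.

material L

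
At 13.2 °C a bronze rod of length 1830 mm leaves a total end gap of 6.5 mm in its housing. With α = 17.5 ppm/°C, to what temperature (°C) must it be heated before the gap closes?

216 °C

α·L₀·ΔT = 6.5 mm ⇒ ΔT = 6.5 / (17.5×10⁻⁶ × 1830.0) = 203.0 K.
T = 13.2 + 203.0 = 216.2 °C.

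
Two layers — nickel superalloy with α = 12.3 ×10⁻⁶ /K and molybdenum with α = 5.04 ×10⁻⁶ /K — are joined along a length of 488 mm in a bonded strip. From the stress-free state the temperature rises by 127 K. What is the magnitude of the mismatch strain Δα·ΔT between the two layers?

9.22×10⁻⁴

Δα = |12.3 − 5.04|×10⁻⁶/K = 7.26×10⁻⁶/K.
Mismatch strain = Δα·ΔT = 7.26×10⁻⁶ × 127.0 = 9.22×10⁻⁴.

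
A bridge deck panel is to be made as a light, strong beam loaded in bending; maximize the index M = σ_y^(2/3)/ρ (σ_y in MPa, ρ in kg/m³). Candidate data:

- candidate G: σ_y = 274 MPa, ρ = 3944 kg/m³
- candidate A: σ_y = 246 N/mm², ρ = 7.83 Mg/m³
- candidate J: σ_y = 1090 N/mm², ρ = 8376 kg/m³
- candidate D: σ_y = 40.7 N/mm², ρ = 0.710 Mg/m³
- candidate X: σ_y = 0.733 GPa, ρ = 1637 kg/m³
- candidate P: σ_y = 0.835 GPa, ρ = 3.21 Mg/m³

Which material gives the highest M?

In SI units:
  candidate G: σ_y = 274.0 MPa, ρ = 3944 kg/m³
  candidate A: σ_y = 246.0 MPa, ρ = 7830 kg/m³
  candidate J: σ_y = 1090 MPa, ρ = 8376 kg/m³
  candidate D: σ_y = 40.70 MPa, ρ = 710.0 kg/m³
  candidate X: σ_y = 733.0 MPa, ρ = 1637 kg/m³
  candidate P: σ_y = 835.0 MPa, ρ = 3210 kg/m³
  candidate X: M = 49.7×10⁻³
  candidate P: M = 27.6×10⁻³
  candidate D: M = 16.7×10⁻³
  candidate J: M = 12.6×10⁻³
  candidate G: M = 10.7×10⁻³
  candidate A: M = 5.01×10⁻³
The maximum is for candidate X.

candidate X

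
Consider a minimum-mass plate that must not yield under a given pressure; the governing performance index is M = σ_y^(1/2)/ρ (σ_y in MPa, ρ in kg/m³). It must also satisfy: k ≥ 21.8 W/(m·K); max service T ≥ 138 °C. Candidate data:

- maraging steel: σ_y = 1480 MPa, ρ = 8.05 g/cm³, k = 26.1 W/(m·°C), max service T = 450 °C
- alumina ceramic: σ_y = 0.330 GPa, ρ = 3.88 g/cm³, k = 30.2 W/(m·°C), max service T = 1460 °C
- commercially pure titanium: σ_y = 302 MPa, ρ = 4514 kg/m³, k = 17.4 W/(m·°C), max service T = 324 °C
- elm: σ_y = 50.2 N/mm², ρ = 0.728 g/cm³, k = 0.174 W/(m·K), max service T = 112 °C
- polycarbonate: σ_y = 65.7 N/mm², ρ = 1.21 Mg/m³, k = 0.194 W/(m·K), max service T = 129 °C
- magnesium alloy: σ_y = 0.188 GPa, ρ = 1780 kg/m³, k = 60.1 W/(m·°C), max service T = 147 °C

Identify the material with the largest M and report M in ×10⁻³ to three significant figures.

magnesium alloy, M = 7.70×10⁻³

Screen on constraints: k ≥ 21.8 W/(m·K); max service T ≥ 138 °C. Survivors: maraging steel, alumina ceramic, magnesium alloy.
After converting to SI:
  maraging steel: σ_y = 1480 MPa, ρ = 8050 kg/m³
  alumina ceramic: σ_y = 330.0 MPa, ρ = 3880 kg/m³
  magnesium alloy: σ_y = 188.0 MPa, ρ = 1780 kg/m³
  magnesium alloy: M = 7.70×10⁻³
  maraging steel: M = 4.78×10⁻³
  alumina ceramic: M = 4.68×10⁻³
Highest index: magnesium alloy.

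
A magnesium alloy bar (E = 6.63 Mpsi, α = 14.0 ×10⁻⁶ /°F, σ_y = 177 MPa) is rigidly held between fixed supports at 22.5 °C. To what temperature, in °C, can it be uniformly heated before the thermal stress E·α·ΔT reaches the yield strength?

176 °C

E = 6.63 Mpsi = 45.71 GPa.
α = 14.0×10⁻⁶/°F × 9/5 = 25.2×10⁻⁶/K.
E·α·ΔT = 177.0 MPa ⇒ ΔT = 177.0 / (45.71×10³ × 25.2×10⁻⁶) = 153.7 K.
T = 22.5 + 153.7 = 176.2 °C.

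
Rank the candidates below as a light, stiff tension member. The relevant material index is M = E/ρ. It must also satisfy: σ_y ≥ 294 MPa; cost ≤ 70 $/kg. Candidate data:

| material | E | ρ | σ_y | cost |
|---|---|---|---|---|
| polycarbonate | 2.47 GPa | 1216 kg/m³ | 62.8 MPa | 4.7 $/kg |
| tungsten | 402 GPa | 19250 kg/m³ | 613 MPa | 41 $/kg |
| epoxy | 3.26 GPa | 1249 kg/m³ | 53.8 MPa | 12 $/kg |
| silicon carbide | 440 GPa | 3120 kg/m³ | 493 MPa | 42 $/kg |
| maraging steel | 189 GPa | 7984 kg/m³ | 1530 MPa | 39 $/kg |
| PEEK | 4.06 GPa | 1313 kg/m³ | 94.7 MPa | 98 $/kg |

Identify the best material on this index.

Screen on constraints: σ_y ≥ 294 MPa; cost ≤ 70 $/kg. Survivors: tungsten, silicon carbide, maraging steel.
Computing M directly (units already consistent):
  silicon carbide: M = 141 MN·m/kg
  maraging steel: M = 23.7 MN·m/kg
  tungsten: M = 20.9 MN·m/kg
Silicon carbide has the largest M.

silicon carbide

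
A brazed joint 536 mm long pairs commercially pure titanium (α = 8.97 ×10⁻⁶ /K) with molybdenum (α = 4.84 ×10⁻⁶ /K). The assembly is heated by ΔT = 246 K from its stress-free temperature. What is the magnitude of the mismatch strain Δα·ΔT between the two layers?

1.02×10⁻³

Δα = |8.97 − 4.84|×10⁻⁶/K = 4.13×10⁻⁶/K.
Mismatch strain = Δα·ΔT = 4.13×10⁻⁶ × 246.0 = 1.02×10⁻³.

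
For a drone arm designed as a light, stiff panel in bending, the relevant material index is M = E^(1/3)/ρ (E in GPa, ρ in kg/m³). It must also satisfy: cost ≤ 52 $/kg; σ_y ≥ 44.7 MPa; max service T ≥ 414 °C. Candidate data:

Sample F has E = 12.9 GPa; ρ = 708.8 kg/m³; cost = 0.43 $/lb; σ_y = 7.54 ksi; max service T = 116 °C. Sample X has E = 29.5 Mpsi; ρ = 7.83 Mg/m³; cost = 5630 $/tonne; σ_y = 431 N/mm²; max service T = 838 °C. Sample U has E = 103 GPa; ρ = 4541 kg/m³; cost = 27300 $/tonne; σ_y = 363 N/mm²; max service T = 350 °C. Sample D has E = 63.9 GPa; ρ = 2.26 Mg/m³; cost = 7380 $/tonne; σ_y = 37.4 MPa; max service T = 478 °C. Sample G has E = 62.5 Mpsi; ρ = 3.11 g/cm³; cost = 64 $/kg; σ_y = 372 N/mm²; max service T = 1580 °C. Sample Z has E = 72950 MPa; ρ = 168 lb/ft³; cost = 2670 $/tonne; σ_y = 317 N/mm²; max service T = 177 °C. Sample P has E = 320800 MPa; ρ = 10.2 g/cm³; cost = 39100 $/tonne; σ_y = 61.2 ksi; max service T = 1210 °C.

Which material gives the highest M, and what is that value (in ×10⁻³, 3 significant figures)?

sample X, M = 0.751×10⁻³

Screen on constraints: cost ≤ 52 $/kg; σ_y ≥ 44.7 MPa; max service T ≥ 414 °C. Survivors: sample X, sample P.
Convert each candidate to consistent units, then evaluate M:
  sample X: E = 203.4 GPa, ρ = 7830 kg/m³
  sample P: E = 320.8 GPa, ρ = 10200 kg/m³
  sample X: M = 0.751×10⁻³
  sample P: M = 0.671×10⁻³
Sample X ranks first.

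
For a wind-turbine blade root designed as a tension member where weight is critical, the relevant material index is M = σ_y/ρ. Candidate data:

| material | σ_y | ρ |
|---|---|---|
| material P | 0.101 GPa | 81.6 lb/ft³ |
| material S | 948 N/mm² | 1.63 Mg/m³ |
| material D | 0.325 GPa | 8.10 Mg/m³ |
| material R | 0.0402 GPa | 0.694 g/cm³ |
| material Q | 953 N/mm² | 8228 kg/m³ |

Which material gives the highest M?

material S

After converting to SI:
  material P: σ_y = 101.0 MPa, ρ = 1307 kg/m³
  material S: σ_y = 948.0 MPa, ρ = 1630 kg/m³
  material D: σ_y = 325.0 MPa, ρ = 8100 kg/m³
  material R: σ_y = 40.20 MPa, ρ = 694.0 kg/m³
  material Q: σ_y = 953.0 MPa, ρ = 8228 kg/m³
  material S: M = 582 kN·m/kg
  material Q: M = 116 kN·m/kg
  material P: M = 77.3 kN·m/kg
  material R: M = 57.9 kN·m/kg
  material D: M = 40.1 kN·m/kg
Highest index: material S.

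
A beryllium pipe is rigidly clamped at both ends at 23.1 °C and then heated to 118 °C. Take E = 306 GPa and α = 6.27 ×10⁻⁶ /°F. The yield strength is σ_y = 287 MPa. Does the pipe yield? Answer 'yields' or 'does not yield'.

yields

α = 6.27×10⁻⁶/°F × 9/5 = 11.3×10⁻⁶/K.
ΔT = 94.90 K. Constrained thermal stress σ = E·α·ΔT = 306.0×10³ MPa × 11.3×10⁻⁶ × 94.90 = 328 MPa (compressive).
Compare to σ_y = 287 MPa: σ ≥ σ_y, so it yields.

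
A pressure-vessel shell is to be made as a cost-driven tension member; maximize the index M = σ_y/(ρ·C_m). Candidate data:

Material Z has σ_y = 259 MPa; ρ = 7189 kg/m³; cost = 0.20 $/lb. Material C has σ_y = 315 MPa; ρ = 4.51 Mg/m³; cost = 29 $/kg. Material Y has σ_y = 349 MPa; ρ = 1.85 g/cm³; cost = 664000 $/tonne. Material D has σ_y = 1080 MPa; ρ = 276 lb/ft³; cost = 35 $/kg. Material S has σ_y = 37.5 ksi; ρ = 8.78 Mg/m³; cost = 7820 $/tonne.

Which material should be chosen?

material Z

After converting to SI:
  material Z: σ_y = 259.0 MPa, ρ = 7189 kg/m³, cost = 0.4409 $/kg
  material C: σ_y = 315.0 MPa, ρ = 4510 kg/m³, cost = 29.00 $/kg
  material Y: σ_y = 349.0 MPa, ρ = 1850 kg/m³, cost = 664.0 $/kg
  material D: σ_y = 1080 MPa, ρ = 4421 kg/m³, cost = 35.00 $/kg
  material S: σ_y = 258.6 MPa, ρ = 8780 kg/m³, cost = 7.820 $/kg
  material Z: M = 81.7 kN·m per $
  material D: M = 6.98 kN·m per $
  material S: M = 3.77 kN·m per $
  material C: M = 2.41 kN·m per $
  material Y: M = 0.284 kN·m per $
Material Z ranks first.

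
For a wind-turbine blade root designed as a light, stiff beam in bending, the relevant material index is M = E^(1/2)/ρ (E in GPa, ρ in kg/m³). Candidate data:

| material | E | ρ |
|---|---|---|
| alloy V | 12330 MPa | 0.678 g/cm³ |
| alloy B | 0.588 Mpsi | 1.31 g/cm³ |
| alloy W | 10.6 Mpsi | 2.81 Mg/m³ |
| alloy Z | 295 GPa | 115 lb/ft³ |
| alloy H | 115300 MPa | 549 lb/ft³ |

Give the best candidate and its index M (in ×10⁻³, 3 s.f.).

After converting to SI:
  alloy V: E = 12.33 GPa, ρ = 678.0 kg/m³
  alloy B: E = 4.054 GPa, ρ = 1310 kg/m³
  alloy W: E = 73.08 GPa, ρ = 2810 kg/m³
  alloy Z: E = 295.0 GPa, ρ = 1842 kg/m³
  alloy H: E = 115.3 GPa, ρ = 8794 kg/m³
  alloy Z: M = 9.32×10⁻³
  alloy V: M = 5.18×10⁻³
  alloy W: M = 3.04×10⁻³
  alloy B: M = 1.54×10⁻³
  alloy H: M = 1.22×10⁻³
Alloy Z has the largest M.

alloy Z, M = 9.32×10⁻³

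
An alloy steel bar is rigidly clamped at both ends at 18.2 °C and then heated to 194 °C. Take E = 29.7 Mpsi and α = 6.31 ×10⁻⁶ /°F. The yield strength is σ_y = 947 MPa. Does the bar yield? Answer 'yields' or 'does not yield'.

E = 29.7 Mpsi = 204.8 GPa.
α = 6.31×10⁻⁶/°F × 9/5 = 11.4×10⁻⁶/K.
ΔT = 175.8 K. Constrained thermal stress σ = E·α·ΔT = 204.8×10³ MPa × 11.4×10⁻⁶ × 175.8 = 409 MPa (compressive).
Compare to σ_y = 947 MPa: σ < σ_y, so it does not yield.

does not yield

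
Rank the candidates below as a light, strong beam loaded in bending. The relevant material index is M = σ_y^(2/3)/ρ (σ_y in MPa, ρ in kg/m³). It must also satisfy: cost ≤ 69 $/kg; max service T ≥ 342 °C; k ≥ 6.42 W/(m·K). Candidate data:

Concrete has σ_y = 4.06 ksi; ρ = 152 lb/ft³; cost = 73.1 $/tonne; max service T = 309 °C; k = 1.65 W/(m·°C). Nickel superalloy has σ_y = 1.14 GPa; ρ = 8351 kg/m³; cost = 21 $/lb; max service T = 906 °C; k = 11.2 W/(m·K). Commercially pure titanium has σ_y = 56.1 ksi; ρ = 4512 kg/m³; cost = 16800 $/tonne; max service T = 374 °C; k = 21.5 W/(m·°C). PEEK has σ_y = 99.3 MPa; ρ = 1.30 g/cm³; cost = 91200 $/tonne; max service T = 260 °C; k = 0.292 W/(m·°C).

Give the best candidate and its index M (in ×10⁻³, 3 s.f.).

nickel superalloy, M = 13.1×10⁻³

Screen on constraints: cost ≤ 69 $/kg; max service T ≥ 342 °C; k ≥ 6.42 W/(m·K). Survivors: nickel superalloy, commercially pure titanium.
Convert each candidate to consistent units, then evaluate M:
  nickel superalloy: σ_y = 1140 MPa, ρ = 8351 kg/m³
  commercially pure titanium: σ_y = 386.8 MPa, ρ = 4512 kg/m³
  nickel superalloy: M = 13.1×10⁻³
  commercially pure titanium: M = 11.8×10⁻³
The maximum is for nickel superalloy.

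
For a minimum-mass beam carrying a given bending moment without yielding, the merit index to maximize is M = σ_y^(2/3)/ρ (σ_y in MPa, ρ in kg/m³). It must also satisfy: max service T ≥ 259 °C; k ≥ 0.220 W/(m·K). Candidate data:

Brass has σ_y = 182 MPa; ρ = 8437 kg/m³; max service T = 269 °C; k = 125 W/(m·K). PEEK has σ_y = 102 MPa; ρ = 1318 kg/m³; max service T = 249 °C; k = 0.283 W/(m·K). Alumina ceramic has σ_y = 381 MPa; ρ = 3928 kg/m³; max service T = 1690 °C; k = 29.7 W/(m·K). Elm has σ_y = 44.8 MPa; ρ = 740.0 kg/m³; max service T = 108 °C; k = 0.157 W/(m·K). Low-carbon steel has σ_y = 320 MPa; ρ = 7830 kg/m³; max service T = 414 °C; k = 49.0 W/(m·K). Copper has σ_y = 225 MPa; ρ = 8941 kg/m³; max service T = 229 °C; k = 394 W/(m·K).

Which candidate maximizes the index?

alumina ceramic

Screen on constraints: max service T ≥ 259 °C; k ≥ 0.220 W/(m·K). Survivors: brass, alumina ceramic, low-carbon steel.
Per-candidate index values:
  alumina ceramic: M = 13.4×10⁻³
  low-carbon steel: M = 5.98×10⁻³
  brass: M = 3.81×10⁻³
Alumina ceramic ranks first.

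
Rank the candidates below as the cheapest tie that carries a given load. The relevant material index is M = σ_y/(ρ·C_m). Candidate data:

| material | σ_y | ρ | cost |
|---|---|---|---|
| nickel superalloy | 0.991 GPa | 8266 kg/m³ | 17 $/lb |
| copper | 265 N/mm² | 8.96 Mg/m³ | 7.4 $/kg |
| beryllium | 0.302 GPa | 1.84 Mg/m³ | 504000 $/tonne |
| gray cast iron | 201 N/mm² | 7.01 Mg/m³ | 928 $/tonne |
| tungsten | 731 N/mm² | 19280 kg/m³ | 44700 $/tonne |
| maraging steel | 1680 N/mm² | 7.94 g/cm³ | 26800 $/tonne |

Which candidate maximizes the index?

gray cast iron

Convert each candidate to consistent units, then evaluate M:
  nickel superalloy: σ_y = 991.0 MPa, ρ = 8266 kg/m³, cost = 37.48 $/kg
  copper: σ_y = 265.0 MPa, ρ = 8960 kg/m³, cost = 7.400 $/kg
  beryllium: σ_y = 302.0 MPa, ρ = 1840 kg/m³, cost = 504.0 $/kg
  gray cast iron: σ_y = 201.0 MPa, ρ = 7010 kg/m³, cost = 0.9280 $/kg
  tungsten: σ_y = 731.0 MPa, ρ = 19280 kg/m³, cost = 44.70 $/kg
  maraging steel: σ_y = 1680 MPa, ρ = 7940 kg/m³, cost = 26.80 $/kg
  gray cast iron: M = 30.9 kN·m per $
  maraging steel: M = 7.90 kN·m per $
  copper: M = 4.00 kN·m per $
  nickel superalloy: M = 3.20 kN·m per $
  tungsten: M = 0.848 kN·m per $
  beryllium: M = 0.326 kN·m per $
The maximum is for gray cast iron.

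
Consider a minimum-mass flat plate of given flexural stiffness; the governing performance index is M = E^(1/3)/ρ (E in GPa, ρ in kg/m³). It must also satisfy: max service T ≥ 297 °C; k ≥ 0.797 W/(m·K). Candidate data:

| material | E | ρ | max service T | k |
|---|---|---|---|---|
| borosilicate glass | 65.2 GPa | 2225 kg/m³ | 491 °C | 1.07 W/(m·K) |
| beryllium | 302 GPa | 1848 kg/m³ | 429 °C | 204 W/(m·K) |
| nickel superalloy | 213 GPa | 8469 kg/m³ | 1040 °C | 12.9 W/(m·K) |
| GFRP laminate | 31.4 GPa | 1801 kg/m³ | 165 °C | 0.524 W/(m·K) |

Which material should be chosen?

beryllium

Screen on constraints: max service T ≥ 297 °C; k ≥ 0.797 W/(m·K). Survivors: borosilicate glass, beryllium, nickel superalloy.
Computing M directly (units already consistent):
  beryllium: M = 3.63×10⁻³
  borosilicate glass: M = 1.81×10⁻³
  nickel superalloy: M = 0.705×10⁻³
Highest index: beryllium.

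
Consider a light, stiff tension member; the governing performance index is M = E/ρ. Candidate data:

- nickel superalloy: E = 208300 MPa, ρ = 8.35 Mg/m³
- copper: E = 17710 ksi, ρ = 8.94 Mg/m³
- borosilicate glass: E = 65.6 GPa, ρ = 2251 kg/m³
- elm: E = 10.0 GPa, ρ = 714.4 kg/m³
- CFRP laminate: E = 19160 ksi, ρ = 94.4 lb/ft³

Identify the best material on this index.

In SI units:
  nickel superalloy: E = 208.3 GPa, ρ = 8350 kg/m³
  copper: E = 122.1 GPa, ρ = 8940 kg/m³
  borosilicate glass: E = 65.60 GPa, ρ = 2251 kg/m³
  elm: E = 10.00 GPa, ρ = 714.4 kg/m³
  CFRP laminate: E = 132.1 GPa, ρ = 1512 kg/m³
  CFRP laminate: M = 87.4 MN·m/kg
  borosilicate glass: M = 29.1 MN·m/kg
  nickel superalloy: M = 24.9 MN·m/kg
  elm: M = 14.0 MN·m/kg
  copper: M = 13.7 MN·m/kg
CFRP laminate has the largest M.

CFRP laminate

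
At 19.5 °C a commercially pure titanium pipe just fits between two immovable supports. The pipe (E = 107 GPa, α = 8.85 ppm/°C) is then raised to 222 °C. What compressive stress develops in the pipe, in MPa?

192 MPa

ΔT = 202.5 K. Constrained thermal stress σ = E·α·ΔT = 107.0×10³ MPa × 8.85×10⁻⁶ × 202.5 = 192 MPa (compressive).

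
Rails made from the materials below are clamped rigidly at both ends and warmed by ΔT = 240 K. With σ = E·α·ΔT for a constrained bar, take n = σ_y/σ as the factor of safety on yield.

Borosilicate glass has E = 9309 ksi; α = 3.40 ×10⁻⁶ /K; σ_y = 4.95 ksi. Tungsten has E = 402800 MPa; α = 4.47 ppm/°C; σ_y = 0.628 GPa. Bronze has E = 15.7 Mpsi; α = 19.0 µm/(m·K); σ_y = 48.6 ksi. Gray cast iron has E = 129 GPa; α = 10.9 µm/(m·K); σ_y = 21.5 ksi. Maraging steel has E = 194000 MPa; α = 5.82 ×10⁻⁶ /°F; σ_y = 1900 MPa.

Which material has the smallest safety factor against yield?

Per material, after unit conversion:
  borosilicate glass: E = 64.18, α = 3.40, σ_y = 34.13 → σ = 52.4 MPa, n = 0.652
  tungsten: E = 402.8, α = 4.47, σ_y = 628.0 → σ = 432 MPa, n = 1.45
  bronze: E = 108.2, α = 19.0, σ_y = 335.1 → σ = 494 MPa, n = 0.679
  gray cast iron: E = 129.0, α = 10.9, σ_y = 148.2 → σ = 337 MPa, n = 0.439
  maraging steel: E = 194.0, α = 10.5, σ_y = 1900 → σ = 488 MPa, n = 3.90
Smallest n: gray cast iron with n = 0.439.

gray cast iron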